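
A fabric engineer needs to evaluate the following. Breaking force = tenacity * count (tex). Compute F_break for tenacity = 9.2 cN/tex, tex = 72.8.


Formula: Breaking force = Tenacity * Linear density
F = 9.2 cN/tex * 72.8 tex
F = 669.76 cN

669.76 cN


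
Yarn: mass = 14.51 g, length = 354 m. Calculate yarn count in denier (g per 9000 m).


Formula: den = (mass_g / length_m) * 9000
Substituting: den = (14.51 / 354) * 9000
Intermediate: 14.51 / 354 = 0.0409887 g/m
den = 0.0409887 * 9000 = 368.9 denier

368.9 denier


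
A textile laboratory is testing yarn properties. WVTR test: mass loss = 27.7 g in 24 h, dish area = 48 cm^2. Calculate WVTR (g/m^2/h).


Formula: WVTR = mass_loss / (area * time)
Step 1: Convert area: 48 cm^2 = 0.0048 m^2
Step 2: WVTR = 27.7 g / (0.0048 m^2 * 24 h)
Step 3: WVTR = 27.7 / 0.1152 = 240.5 g/m^2/h

240.5 g/m^2/h


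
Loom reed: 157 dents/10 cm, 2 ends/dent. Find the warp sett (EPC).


Formula: EPC = (dents per 10 cm * ends per dent) / 10
Step 1: Total ends per 10 cm = 157 * 2 = 314
Step 2: EPC = 314 / 10 = 31.4 ends/cm

31.4 ends/cm


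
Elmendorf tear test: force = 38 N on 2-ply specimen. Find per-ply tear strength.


Formula: Per-ply strength = Total force / Number of plies
Per-ply = 38 N / 2
Per-ply = 19 N

19 N


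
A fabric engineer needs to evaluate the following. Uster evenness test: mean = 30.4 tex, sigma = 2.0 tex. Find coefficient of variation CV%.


Formula: CV% = (standard deviation / mean) * 100
Step 1: Ratio = 2.0 / 30.4 = 0.065789
Step 2: CV% = 0.065789 * 100 = 6.5789% ≈ 6.6%

6.6%


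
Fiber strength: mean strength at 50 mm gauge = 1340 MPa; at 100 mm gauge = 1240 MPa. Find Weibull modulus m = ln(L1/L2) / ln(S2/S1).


Formula: m = ln(L1/L2) / ln(S2/S1)
Step 1: ln(L1/L2) = ln(50/100) = -0.69315
Step 2: S2/S1 = 1240/1340 = 0.92537
Step 3: ln(S2/S1) = ln(0.92537) = -0.07756
Step 4: m = -0.69315 / -0.07756 = 8.94

8.94 (Weibull m)


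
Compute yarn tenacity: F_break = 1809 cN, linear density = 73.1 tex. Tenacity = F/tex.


Formula: Tenacity = Breaking force / Linear density
Tenacity = 1809 cN / 73.1 tex
Tenacity = 24.75 cN/tex

24.75 cN/tex


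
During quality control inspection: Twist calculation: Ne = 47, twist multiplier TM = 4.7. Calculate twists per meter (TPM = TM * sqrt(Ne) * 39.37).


Formula: TPM = TM * sqrt(Ne) * 39.37
Step 1: sqrt(Ne) = sqrt(47) = 6.8557
Step 2: TM * sqrt(Ne) = 4.7 * 6.8557 = 32.2218
Step 3: TPM = 32.2218 * 39.37 = 1269 twists/m

1269 twists/m


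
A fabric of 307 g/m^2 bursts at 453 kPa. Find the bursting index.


Formula: Bursting Index = Bursting Strength / Fabric GSM
BI = 453 kPa / 307 g/m^2
BI = 1.476 kPa/(g/m^2)

1.476 kPa/(g/m^2)


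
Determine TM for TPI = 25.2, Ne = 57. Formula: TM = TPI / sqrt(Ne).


Formula: TM = TPI / sqrt(Ne)
Step 1: sqrt(Ne) = sqrt(57) = 7.5498
Step 2: TM = 25.2 / 7.5498 = 3.34

3.34 TM


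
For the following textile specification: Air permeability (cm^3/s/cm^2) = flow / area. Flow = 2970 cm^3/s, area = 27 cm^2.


Formula: Air Permeability = Airflow / Test Area
AP = 2970 cm^3/s / 27 cm^2
AP = 110.0 cm^3/s/cm^2

110.0 cm^3/s/cm^2


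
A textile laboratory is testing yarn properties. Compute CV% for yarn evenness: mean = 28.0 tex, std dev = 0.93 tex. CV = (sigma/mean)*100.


Formula: CV% = (standard deviation / mean) * 100
Step 1: Ratio = 0.93 / 28.0 = 0.033214
Step 2: CV% = 0.033214 * 100 = 3.3214% ≈ 3.3%

3.3%


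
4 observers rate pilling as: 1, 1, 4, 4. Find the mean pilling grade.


Formula: Mean = sum / count
Sum = 1 + 1 + 4 + 4 = 10
Mean = 10 / 4 = 2.5

2.5


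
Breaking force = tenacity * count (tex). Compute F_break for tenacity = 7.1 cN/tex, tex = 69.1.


Formula: Breaking force = Tenacity * Linear density
F = 7.1 cN/tex * 69.1 tex
F = 490.61 cN

490.61 cN


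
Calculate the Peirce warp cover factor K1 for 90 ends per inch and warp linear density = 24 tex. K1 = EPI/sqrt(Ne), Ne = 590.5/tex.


Formula: K1 = EPI / sqrt(Ne), with Ne = 590.5 / tex_warp
Step 1: Ne = 590.5 / 24 = 24.604
Step 2: sqrt(Ne) = sqrt(24.604) = 4.9602
Step 3: K1 = 90 / 4.9602 = 18.1

18.1


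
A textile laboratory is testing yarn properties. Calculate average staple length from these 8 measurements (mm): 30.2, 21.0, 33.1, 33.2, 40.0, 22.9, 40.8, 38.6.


Formula: Mean = sum of lengths / count
Sum = 30.2 + 21.0 + 33.1 + 33.2 + 40.0 + 22.9 + 40.8 + 38.6
Sum = 259.8 mm
Mean = 259.8 / 8 = 32.48 mm

32.48 mm


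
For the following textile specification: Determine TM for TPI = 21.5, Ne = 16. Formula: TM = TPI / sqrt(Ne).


Formula: TM = TPI / sqrt(Ne)
Step 1: sqrt(Ne) = sqrt(16) = 4
Step 2: TM = 21.5 / 4 = 5.38

5.38 TM


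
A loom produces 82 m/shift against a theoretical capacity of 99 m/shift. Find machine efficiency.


Formula: Efficiency% = (Actual output / Theoretical output) * 100
Efficiency% = (82 / 99) * 100
Efficiency% = 0.828283 * 100 = 82.8283% ≈ 82.8%

82.8%


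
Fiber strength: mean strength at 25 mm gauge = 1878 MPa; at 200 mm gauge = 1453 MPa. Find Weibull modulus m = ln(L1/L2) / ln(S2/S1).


Formula: m = ln(L1/L2) / ln(S2/S1)
Step 1: ln(L1/L2) = ln(25/200) = -2.07944
Step 2: S2/S1 = 1453/1878 = 0.7737
Step 3: ln(S2/S1) = ln(0.7737) = -0.25657
Step 4: m = -2.07944 / -0.25657 = 8.10

8.10 (Weibull m)


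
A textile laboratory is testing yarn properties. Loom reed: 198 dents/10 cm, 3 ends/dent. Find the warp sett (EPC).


Formula: EPC = (dents per 10 cm * ends per dent) / 10
Step 1: Total ends per 10 cm = 198 * 3 = 594
Step 2: EPC = 594 / 10 = 59.4 ends/cm

59.4 ends/cm


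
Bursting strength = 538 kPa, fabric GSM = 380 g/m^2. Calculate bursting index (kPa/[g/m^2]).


Formula: Bursting Index = Bursting Strength / Fabric GSM
BI = 538 kPa / 380 g/m^2
BI = 1.416 kPa/(g/m^2)

1.416 kPa/(g/m^2)


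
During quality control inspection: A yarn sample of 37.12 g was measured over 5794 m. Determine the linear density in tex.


Formula: Tex = (mass_g / length_m) * 1000
Substituting: Tex = (37.12 / 5794) * 1000
Intermediate: 37.12 / 5794 = 0.00640663 g/m
Tex = 0.00640663 * 1000 = 6.41 tex

6.41 tex


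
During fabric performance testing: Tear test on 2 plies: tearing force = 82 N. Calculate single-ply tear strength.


Formula: Per-ply strength = Total force / Number of plies
Per-ply = 82 N / 2
Per-ply = 41 N

41 N


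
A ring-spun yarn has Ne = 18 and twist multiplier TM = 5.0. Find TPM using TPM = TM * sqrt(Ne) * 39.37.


Formula: TPM = TM * sqrt(Ne) * 39.37
Step 1: sqrt(Ne) = sqrt(18) = 4.2426
Step 2: TM * sqrt(Ne) = 5.0 * 4.2426 = 21.213
Step 3: TPM = 21.213 * 39.37 = 835 twists/m

835 twists/m


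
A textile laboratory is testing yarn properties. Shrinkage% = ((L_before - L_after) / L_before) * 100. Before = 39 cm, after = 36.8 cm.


Formula: Shrinkage% = ((L_before - L_after) / L_before) * 100
Step 1: Shrinkage = 39 - 36.8 = 2.2 cm
Step 2: Shrinkage% = (2.2 / 39) * 100
Step 3: Shrinkage% = 0.05641 * 100 = 5.641% ≈ 5.6%

5.6%


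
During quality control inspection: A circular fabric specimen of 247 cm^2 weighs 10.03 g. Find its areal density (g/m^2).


Formula: GSM = mass_g / area_m2
Step 1: Convert area: 247 cm^2 = 247 / 10000 = 0.0247 m^2
Step 2: GSM = 10.03 g / 0.0247 m^2 = 406.1 g/m^2

406.1 g/m^2


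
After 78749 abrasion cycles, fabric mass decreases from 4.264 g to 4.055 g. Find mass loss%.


Formula: Mass loss% = ((m_before - m_after) / m_before) * 100
Step 1: Mass loss = 4.264 - 4.055 = 0.209 g
Step 2: Ratio = 0.209 / 4.264 = 0.049015
Step 3: Mass loss% = 0.049015 * 100 = 4.9015% ≈ 4.90%

4.90%


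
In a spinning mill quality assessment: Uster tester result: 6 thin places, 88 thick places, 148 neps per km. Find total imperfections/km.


Formula: Total = thin places + thick places + neps
Total = 6 + 88 + 148
Total = 242 imperfections/km

242 imperfections/km


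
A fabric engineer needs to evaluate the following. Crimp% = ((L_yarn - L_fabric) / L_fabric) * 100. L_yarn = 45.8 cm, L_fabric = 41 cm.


Formula: Crimp% = ((L_yarn - L_fabric) / L_fabric) * 100
Step 1: Extension = 45.8 - 41 = 4.8 cm
Step 2: Crimp% = (4.8 / 41) * 100
Step 3: Crimp% = 0.117073 * 100 = 11.7073% ≈ 11.7%

11.7%


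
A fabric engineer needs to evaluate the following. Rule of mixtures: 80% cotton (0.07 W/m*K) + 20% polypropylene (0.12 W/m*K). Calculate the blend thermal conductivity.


Formula: Blend property = (fraction_A * property_A) + (fraction_B * property_B)
Step 1: Contribution A = 80/100 * 0.07 W/m*K = 0.056 W/m*K
Step 2: Contribution B = 20/100 * 0.12 W/m*K = 0.024 W/m*K
Step 3: Blend thermal conductivity = 0.056 + 0.024 = 0.08 W/m*K

0.08 W/m*K


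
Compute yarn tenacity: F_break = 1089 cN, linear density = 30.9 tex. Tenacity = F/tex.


Formula: Tenacity = Breaking force / Linear density
Tenacity = 1089 cN / 30.9 tex
Tenacity = 35.24 cN/tex

35.24 cN/tex


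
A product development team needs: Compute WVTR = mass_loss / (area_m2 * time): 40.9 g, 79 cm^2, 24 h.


Formula: WVTR = mass_loss / (area * time)
Step 1: Convert area: 79 cm^2 = 0.0079 m^2
Step 2: WVTR = 40.9 g / (0.0079 m^2 * 24 h)
Step 3: WVTR = 40.9 / 0.1896 = 215.7 g/m^2/h

215.7 g/m^2/h


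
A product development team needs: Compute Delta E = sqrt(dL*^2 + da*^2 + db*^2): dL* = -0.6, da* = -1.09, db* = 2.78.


Formula: Delta E = sqrt(dL*^2 + da*^2 + db*^2)
Step 1: dL*^2 = (-0.6)^2 = 0.36
Step 2: da*^2 = (-1.09)^2 = 1.1881
Step 3: db*^2 = 2.78^2 = 7.7284
Step 4: Sum = 0.36 + 1.1881 + 7.7284 = 9.2765
Step 5: Delta E = sqrt(9.2765) = 3.05

3.05 Delta E


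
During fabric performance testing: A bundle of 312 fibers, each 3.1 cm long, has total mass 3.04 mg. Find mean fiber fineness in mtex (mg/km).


Formula: fineness (mtex) = mass (mg) / total length (km) = (mass_mg / total_length_m) * 1000
Step 1: Convert fiber length: 3.1 cm = 0.031 m
Step 2: Total fiber length = 312 * 0.031 = 9.672 m
Step 3: Linear density = 3.04 mg / 9.672 m = 0.3143 mg/m
Step 4: fineness = 0.3143 * 1000 = 314.3 mtex

314.3 mtex


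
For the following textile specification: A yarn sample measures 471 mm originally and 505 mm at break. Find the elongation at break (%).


Formula: Elongation (%) = ((L_break - L0) / L0) * 100
Step 1: Extension = 505 - 471 = 34 mm
Step 2: Elongation = (34 / 471) * 100
Step 3: Elongation = 0.072187 * 100 = 7.2187% ≈ 7.2%

7.2%


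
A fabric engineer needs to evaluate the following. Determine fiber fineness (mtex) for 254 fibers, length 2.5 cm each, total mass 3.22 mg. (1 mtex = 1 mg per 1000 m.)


Formula: fineness (mtex) = mass (mg) / total length (km) = (mass_mg / total_length_m) * 1000
Step 1: Convert fiber length: 2.5 cm = 0.025 m
Step 2: Total fiber length = 254 * 0.025 = 6.35 m
Step 3: Linear density = 3.22 mg / 6.35 m = 0.5071 mg/m
Step 4: fineness = 0.5071 * 1000 = 507.1 mtex

507.1 mtex


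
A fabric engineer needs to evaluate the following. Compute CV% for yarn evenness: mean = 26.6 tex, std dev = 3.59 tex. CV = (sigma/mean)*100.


Formula: CV% = (standard deviation / mean) * 100
Step 1: Ratio = 3.59 / 26.6 = 0.134962
Step 2: CV% = 0.134962 * 100 = 13.4962% ≈ 13.5%

13.5%


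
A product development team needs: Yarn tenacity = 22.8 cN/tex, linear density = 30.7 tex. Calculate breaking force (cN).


Formula: Breaking force = Tenacity * Linear density
F = 22.8 cN/tex * 30.7 tex
F = 699.96 cN

699.96 cN


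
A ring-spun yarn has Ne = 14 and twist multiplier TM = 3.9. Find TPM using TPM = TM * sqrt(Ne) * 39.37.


Formula: TPM = TM * sqrt(Ne) * 39.37
Step 1: sqrt(Ne) = sqrt(14) = 3.7417
Step 2: TM * sqrt(Ne) = 3.9 * 3.7417 = 14.5926
Step 3: TPM = 14.5926 * 39.37 = 575 twists/m

575 twists/m


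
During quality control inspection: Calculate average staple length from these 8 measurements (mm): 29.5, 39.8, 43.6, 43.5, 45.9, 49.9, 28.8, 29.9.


Formula: Mean = sum of lengths / count
Sum = 29.5 + 39.8 + 43.6 + 43.5 + 45.9 + 49.9 + 28.8 + 29.9
Sum = 310.9 mm
Mean = 310.9 / 8 = 38.86 mm

38.86 mm


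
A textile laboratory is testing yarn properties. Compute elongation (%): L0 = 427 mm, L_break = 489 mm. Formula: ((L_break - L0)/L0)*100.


Formula: Elongation (%) = ((L_break - L0) / L0) * 100
Step 1: Extension = 489 - 427 = 62 mm
Step 2: Elongation = (62 / 427) * 100
Step 3: Elongation = 0.145199 * 100 = 14.5199% ≈ 14.5%

14.5%


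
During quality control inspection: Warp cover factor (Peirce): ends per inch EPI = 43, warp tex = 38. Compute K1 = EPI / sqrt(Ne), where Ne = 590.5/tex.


Formula: K1 = EPI / sqrt(Ne), with Ne = 590.5 / tex_warp
Step 1: Ne = 590.5 / 38 = 15.539
Step 2: sqrt(Ne) = sqrt(15.539) = 3.942
Step 3: K1 = 43 / 3.942 = 10.9

10.9


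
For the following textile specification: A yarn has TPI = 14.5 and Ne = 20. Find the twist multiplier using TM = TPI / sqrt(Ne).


Formula: TM = TPI / sqrt(Ne)
Step 1: sqrt(Ne) = sqrt(20) = 4.4721
Step 2: TM = 14.5 / 4.4721 = 3.24

3.24 TM


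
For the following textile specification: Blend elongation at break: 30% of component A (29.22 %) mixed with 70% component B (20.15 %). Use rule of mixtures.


Formula: Blend property = (fraction_A * property_A) + (fraction_B * property_B)
Step 1: Contribution A = 30/100 * 29.22 % = 8.766 %
Step 2: Contribution B = 70/100 * 20.15 % = 14.105 %
Step 3: Blend elongation at break = 8.766 + 14.105 = 22.871 %

22.871 %


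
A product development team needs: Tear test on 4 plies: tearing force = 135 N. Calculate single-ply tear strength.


Formula: Per-ply strength = Total force / Number of plies
Per-ply = 135 N / 4
Per-ply = 33.75 N

33.75 N


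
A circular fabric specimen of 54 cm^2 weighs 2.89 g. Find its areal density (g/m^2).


Formula: GSM = mass_g / area_m2
Step 1: Convert area: 54 cm^2 = 54 / 10000 = 0.0054 m^2
Step 2: GSM = 2.89 g / 0.0054 m^2 = 535.2 g/m^2

535.2 g/m^2


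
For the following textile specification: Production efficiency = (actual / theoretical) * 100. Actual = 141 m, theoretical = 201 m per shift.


Formula: Efficiency% = (Actual output / Theoretical output) * 100
Efficiency% = (141 / 201) * 100
Efficiency% = 0.701493 * 100 = 70.1493% ≈ 70.1%

70.1%


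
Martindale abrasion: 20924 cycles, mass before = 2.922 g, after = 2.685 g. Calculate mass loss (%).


Formula: Mass loss% = ((m_before - m_after) / m_before) * 100
Step 1: Mass loss = 2.922 - 2.685 = 0.237 g
Step 2: Ratio = 0.237 / 2.922 = 0.0811088
Step 3: Mass loss% = 0.0811088 * 100 = 8.11088% ≈ 8.11%

8.11%


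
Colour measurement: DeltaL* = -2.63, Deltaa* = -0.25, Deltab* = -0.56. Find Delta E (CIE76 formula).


Formula: Delta E = sqrt(dL*^2 + da*^2 + db*^2)
Step 1: dL*^2 = (-2.63)^2 = 6.9169
Step 2: da*^2 = (-0.25)^2 = 0.0625
Step 3: db*^2 = (-0.56)^2 = 0.3136
Step 4: Sum = 6.9169 + 0.0625 + 0.3136 = 7.293
Step 5: Delta E = sqrt(7.293) = 2.7

2.7 Delta E


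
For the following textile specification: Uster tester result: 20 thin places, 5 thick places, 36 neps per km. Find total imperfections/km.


Formula: Total = thin places + thick places + neps
Total = 20 + 5 + 36
Total = 61 imperfections/km

61 imperfections/km


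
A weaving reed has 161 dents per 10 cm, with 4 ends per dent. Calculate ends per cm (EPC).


Formula: EPC = (dents per 10 cm * ends per dent) / 10
Step 1: Total ends per 10 cm = 161 * 4 = 644
Step 2: EPC = 644 / 10 = 64.4 ends/cm

64.4 ends/cm


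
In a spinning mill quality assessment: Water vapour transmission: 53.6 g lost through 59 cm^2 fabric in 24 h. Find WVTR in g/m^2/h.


Formula: WVTR = mass_loss / (area * time)
Step 1: Convert area: 59 cm^2 = 0.0059 m^2
Step 2: WVTR = 53.6 g / (0.0059 m^2 * 24 h)
Step 3: WVTR = 53.6 / 0.1416 = 378.5 g/m^2/h

378.5 g/m^2/h


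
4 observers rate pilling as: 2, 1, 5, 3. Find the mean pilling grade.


Formula: Mean = sum / count
Sum = 2 + 1 + 5 + 3 = 11
Mean = 11 / 4 = 2.8

2.8


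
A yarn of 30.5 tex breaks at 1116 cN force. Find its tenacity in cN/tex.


Formula: Tenacity = Breaking force / Linear density
Tenacity = 1116 cN / 30.5 tex
Tenacity = 36.59 cN/tex

36.59 cN/tex


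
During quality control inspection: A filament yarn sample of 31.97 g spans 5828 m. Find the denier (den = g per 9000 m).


Formula: den = (mass_g / length_m) * 9000
Substituting: den = (31.97 / 5828) * 9000
Intermediate: 31.97 / 5828 = 0.00548559 g/m
den = 0.00548559 * 9000 = 49.4 denier

49.4 denier


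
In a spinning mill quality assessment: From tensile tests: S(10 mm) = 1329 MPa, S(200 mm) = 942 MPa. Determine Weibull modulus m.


Formula: m = ln(L1/L2) / ln(S2/S1)
Step 1: ln(L1/L2) = ln(10/200) = -2.99573
Step 2: S2/S1 = 942/1329 = 0.7088
Step 3: ln(S2/S1) = ln(0.7088) = -0.34418
Step 4: m = -2.99573 / -0.34418 = 8.70

8.70 (Weibull m)


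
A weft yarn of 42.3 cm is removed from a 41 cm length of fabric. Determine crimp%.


Formula: Crimp% = ((L_yarn - L_fabric) / L_fabric) * 100
Step 1: Extension = 42.3 - 41 = 1.3 cm
Step 2: Crimp% = (1.3 / 41) * 100
Step 3: Crimp% = 0.031707 * 100 = 3.1707% ≈ 3.2%

3.2%


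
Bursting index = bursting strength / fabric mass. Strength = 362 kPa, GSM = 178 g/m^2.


Formula: Bursting Index = Bursting Strength / Fabric GSM
BI = 362 kPa / 178 g/m^2
BI = 2.034 kPa/(g/m^2)

2.034 kPa/(g/m^2)


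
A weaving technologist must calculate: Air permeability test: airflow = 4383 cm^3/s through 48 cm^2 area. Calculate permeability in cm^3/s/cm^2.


Formula: Air Permeability = Airflow / Test Area
AP = 4383 cm^3/s / 48 cm^2
AP = 91.3 cm^3/s/cm^2

91.3 cm^3/s/cm^2


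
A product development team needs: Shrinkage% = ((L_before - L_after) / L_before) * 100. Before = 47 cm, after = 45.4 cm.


Formula: Shrinkage% = ((L_before - L_after) / L_before) * 100
Step 1: Shrinkage = 47 - 45.4 = 1.6 cm
Step 2: Shrinkage% = (1.6 / 47) * 100
Step 3: Shrinkage% = 0.034043 * 100 = 3.4043% ≈ 3.4%

3.4%


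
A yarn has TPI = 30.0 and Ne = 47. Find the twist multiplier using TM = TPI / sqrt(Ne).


Formula: TM = TPI / sqrt(Ne)
Step 1: sqrt(Ne) = sqrt(47) = 6.8557
Step 2: TM = 30.0 / 6.8557 = 4.38

4.38 TM


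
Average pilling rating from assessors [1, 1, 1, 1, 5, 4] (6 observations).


Formula: Mean = sum / count
Sum = 1 + 1 + 1 + 1 + 5 + 4 = 13
Mean = 13 / 6 = 2.2

2.2


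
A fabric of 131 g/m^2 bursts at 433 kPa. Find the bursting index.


Formula: Bursting Index = Bursting Strength / Fabric GSM
BI = 433 kPa / 131 g/m^2
BI = 3.305 kPa/(g/m^2)

3.305 kPa/(g/m^2)


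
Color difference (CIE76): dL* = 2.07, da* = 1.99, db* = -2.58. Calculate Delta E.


Formula: Delta E = sqrt(dL*^2 + da*^2 + db*^2)
Step 1: dL*^2 = 2.07^2 = 4.2849
Step 2: da*^2 = 1.99^2 = 3.9601
Step 3: db*^2 = (-2.58)^2 = 6.6564
Step 4: Sum = 4.2849 + 3.9601 + 6.6564 = 14.9014
Step 5: Delta E = sqrt(14.9014) = 3.86

3.86 Delta E


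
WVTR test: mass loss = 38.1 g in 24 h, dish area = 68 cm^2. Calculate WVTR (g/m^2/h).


Formula: WVTR = mass_loss / (area * time)
Step 1: Convert area: 68 cm^2 = 0.0068 m^2
Step 2: WVTR = 38.1 g / (0.0068 m^2 * 24 h)
Step 3: WVTR = 38.1 / 0.1632 = 233.5 g/m^2/h

233.5 g/m^2/h


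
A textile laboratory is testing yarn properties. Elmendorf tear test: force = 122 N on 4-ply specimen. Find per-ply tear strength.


Formula: Per-ply strength = Total force / Number of plies
Per-ply = 122 N / 4
Per-ply = 30.5 N

30.5 N


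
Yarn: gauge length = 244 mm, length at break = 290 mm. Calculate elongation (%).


Formula: Elongation (%) = ((L_break - L0) / L0) * 100
Step 1: Extension = 290 - 244 = 46 mm
Step 2: Elongation = (46 / 244) * 100
Step 3: Elongation = 0.188525 * 100 = 18.8525% ≈ 18.9%

18.9%


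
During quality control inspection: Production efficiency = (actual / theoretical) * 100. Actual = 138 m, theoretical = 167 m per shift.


Formula: Efficiency% = (Actual output / Theoretical output) * 100
Efficiency% = (138 / 167) * 100
Efficiency% = 0.826347 * 100 = 82.6347% ≈ 82.6%

82.6%


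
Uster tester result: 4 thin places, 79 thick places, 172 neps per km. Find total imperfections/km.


Formula: Total = thin places + thick places + neps
Total = 4 + 79 + 172
Total = 255 imperfections/km

255 imperfections/km


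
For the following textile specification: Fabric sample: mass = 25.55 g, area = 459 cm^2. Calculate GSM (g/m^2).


Formula: GSM = mass_g / area_m2
Step 1: Convert area: 459 cm^2 = 459 / 10000 = 0.0459 m^2
Step 2: GSM = 25.55 g / 0.0459 m^2 = 556.6 g/m^2

556.6 g/m^2


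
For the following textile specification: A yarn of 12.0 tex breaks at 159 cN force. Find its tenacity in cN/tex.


Formula: Tenacity = Breaking force / Linear density
Tenacity = 159 cN / 12.0 tex
Tenacity = 13.25 cN/tex

13.25 cN/tex


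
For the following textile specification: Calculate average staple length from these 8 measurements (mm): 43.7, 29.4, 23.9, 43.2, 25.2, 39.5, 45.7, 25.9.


Formula: Mean = sum of lengths / count
Sum = 43.7 + 29.4 + 23.9 + 43.2 + 25.2 + 39.5 + 45.7 + 25.9
Sum = 276.5 mm
Mean = 276.5 / 8 = 34.56 mm

34.56 mm


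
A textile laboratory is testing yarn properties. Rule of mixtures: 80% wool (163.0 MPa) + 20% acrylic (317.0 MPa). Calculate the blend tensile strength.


Formula: Blend property = (fraction_A * property_A) + (fraction_B * property_B)
Step 1: Contribution A = 80/100 * 163.0 MPa = 130.4 MPa
Step 2: Contribution B = 20/100 * 317.0 MPa = 63.4 MPa
Step 3: Blend tensile strength = 130.4 + 63.4 = 193.8 MPa

193.8 MPa


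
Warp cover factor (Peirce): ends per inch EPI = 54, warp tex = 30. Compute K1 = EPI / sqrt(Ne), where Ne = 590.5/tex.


Formula: K1 = EPI / sqrt(Ne), with Ne = 590.5 / tex_warp
Step 1: Ne = 590.5 / 30 = 19.683
Step 2: sqrt(Ne) = sqrt(19.683) = 4.4366
Step 3: K1 = 54 / 4.4366 = 12.2

12.2


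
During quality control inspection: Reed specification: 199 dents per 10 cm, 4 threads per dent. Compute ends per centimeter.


Formula: EPC = (dents per 10 cm * ends per dent) / 10
Step 1: Total ends per 10 cm = 199 * 4 = 796
Step 2: EPC = 796 / 10 = 79.6 ends/cm

79.6 ends/cm


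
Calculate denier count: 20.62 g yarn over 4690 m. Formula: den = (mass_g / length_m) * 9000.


Formula: den = (mass_g / length_m) * 9000
Substituting: den = (20.62 / 4690) * 9000
Intermediate: 20.62 / 4690 = 0.00439659 g/m
den = 0.00439659 * 9000 = 39.6 denier

39.6 denier


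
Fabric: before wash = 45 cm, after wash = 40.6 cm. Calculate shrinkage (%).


Formula: Shrinkage% = ((L_before - L_after) / L_before) * 100
Step 1: Shrinkage = 45 - 40.6 = 4.4 cm
Step 2: Shrinkage% = (4.4 / 45) * 100
Step 3: Shrinkage% = 0.097778 * 100 = 9.7778% ≈ 9.8%

9.8%


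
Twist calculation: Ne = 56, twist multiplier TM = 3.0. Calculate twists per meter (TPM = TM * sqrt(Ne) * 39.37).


Formula: TPM = TM * sqrt(Ne) * 39.37
Step 1: sqrt(Ne) = sqrt(56) = 7.4833
Step 2: TM * sqrt(Ne) = 3.0 * 7.4833 = 22.4499
Step 3: TPM = 22.4499 * 39.37 = 884 twists/m

884 twists/m


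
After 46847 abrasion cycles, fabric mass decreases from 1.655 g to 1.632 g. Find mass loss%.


Formula: Mass loss% = ((m_before - m_after) / m_before) * 100
Step 1: Mass loss = 1.655 - 1.632 = 0.023 g
Step 2: Ratio = 0.023 / 1.655 = 0.0138973
Step 3: Mass loss% = 0.0138973 * 100 = 1.38973% ≈ 1.39%

1.39%


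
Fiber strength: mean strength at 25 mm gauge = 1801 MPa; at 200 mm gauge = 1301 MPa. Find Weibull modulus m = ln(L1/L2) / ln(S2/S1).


Formula: m = ln(L1/L2) / ln(S2/S1)
Step 1: ln(L1/L2) = ln(25/200) = -2.07944
Step 2: S2/S1 = 1301/1801 = 0.72238
Step 3: ln(S2/S1) = ln(0.72238) = -0.32520
Step 4: m = -2.07944 / -0.32520 = 6.39

6.39 (Weibull m)


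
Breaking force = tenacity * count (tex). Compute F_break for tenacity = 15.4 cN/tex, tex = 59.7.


Formula: Breaking force = Tenacity * Linear density
F = 15.4 cN/tex * 59.7 tex
F = 919.38 cN

919.38 cN


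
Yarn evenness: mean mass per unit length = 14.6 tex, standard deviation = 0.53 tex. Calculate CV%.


Formula: CV% = (standard deviation / mean) * 100
Step 1: Ratio = 0.53 / 14.6 = 0.036301
Step 2: CV% = 0.036301 * 100 = 3.6301% ≈ 3.6%

3.6%


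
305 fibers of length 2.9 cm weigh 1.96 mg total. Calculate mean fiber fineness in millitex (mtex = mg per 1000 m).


Formula: fineness (mtex) = mass (mg) / total length (km) = (mass_mg / total_length_m) * 1000
Step 1: Convert fiber length: 2.9 cm = 0.029 m
Step 2: Total fiber length = 305 * 0.029 = 8.845 m
Step 3: Linear density = 1.96 mg / 8.845 m = 0.2216 mg/m
Step 4: fineness = 0.2216 * 1000 = 221.6 mtex

221.6 mtex


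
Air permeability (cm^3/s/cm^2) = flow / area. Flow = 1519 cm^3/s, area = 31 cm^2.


Formula: Air Permeability = Airflow / Test Area
AP = 1519 cm^3/s / 31 cm^2
AP = 49.0 cm^3/s/cm^2

49.0 cm^3/s/cm^2


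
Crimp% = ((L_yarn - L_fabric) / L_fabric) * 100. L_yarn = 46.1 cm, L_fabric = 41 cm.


Formula: Crimp% = ((L_yarn - L_fabric) / L_fabric) * 100
Step 1: Extension = 46.1 - 41 = 5.1 cm
Step 2: Crimp% = (5.1 / 41) * 100
Step 3: Crimp% = 0.12439 * 100 = 12.439% ≈ 12.4%

12.4%


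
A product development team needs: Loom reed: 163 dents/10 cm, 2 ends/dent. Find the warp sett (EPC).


Formula: EPC = (dents per 10 cm * ends per dent) / 10
Step 1: Total ends per 10 cm = 163 * 2 = 326
Step 2: EPC = 326 / 10 = 32.6 ends/cm

32.6 ends/cm


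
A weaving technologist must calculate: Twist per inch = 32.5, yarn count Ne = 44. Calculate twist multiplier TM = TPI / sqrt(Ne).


Formula: TM = TPI / sqrt(Ne)
Step 1: sqrt(Ne) = sqrt(44) = 6.6332
Step 2: TM = 32.5 / 6.6332 = 4.90

4.90 TM


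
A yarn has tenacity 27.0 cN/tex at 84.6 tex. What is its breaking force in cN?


Formula: Breaking force = Tenacity * Linear density
F = 27.0 cN/tex * 84.6 tex
F = 2284.20 cN

2284.20 cN


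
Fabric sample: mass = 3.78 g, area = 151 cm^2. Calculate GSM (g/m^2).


Formula: GSM = mass_g / area_m2
Step 1: Convert area: 151 cm^2 = 151 / 10000 = 0.0151 m^2
Step 2: GSM = 3.78 g / 0.0151 m^2 = 250.3 g/m^2

250.3 g/m^2


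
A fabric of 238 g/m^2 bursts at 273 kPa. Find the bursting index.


Formula: Bursting Index = Bursting Strength / Fabric GSM
BI = 273 kPa / 238 g/m^2
BI = 1.147 kPa/(g/m^2)

1.147 kPa/(g/m^2)


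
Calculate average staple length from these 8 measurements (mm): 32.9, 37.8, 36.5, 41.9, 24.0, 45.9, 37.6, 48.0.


Formula: Mean = sum of lengths / count
Sum = 32.9 + 37.8 + 36.5 + 41.9 + 24.0 + 45.9 + 37.6 + 48.0
Sum = 304.6 mm
Mean = 304.6 / 8 = 38.08 mm

38.08 mm


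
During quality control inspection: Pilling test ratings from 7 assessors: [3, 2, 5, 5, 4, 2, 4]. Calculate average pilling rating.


Formula: Mean = sum / count
Sum = 3 + 2 + 5 + 5 + 4 + 2 + 4 = 25
Mean = 25 / 7 = 3.6

3.6


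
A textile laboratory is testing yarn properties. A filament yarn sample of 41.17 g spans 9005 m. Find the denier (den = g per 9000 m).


Formula: den = (mass_g / length_m) * 9000
Substituting: den = (41.17 / 9005) * 9000
Intermediate: 41.17 / 9005 = 0.0045719 g/m
den = 0.0045719 * 9000 = 41.1 denier

41.1 denier


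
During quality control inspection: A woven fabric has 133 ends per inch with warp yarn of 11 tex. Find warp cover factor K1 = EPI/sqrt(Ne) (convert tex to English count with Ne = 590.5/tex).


Formula: K1 = EPI / sqrt(Ne), with Ne = 590.5 / tex_warp
Step 1: Ne = 590.5 / 11 = 53.682
Step 2: sqrt(Ne) = sqrt(53.682) = 7.3268
Step 3: K1 = 133 / 7.3268 = 18.2

18.2


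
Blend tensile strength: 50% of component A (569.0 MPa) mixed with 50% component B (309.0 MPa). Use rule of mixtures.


Formula: Blend property = (fraction_A * property_A) + (fraction_B * property_B)
Step 1: Contribution A = 50/100 * 569.0 MPa = 284.5 MPa
Step 2: Contribution B = 50/100 * 309.0 MPa = 154.5 MPa
Step 3: Blend tensile strength = 284.5 + 154.5 = 439.0 MPa

439.0 MPa


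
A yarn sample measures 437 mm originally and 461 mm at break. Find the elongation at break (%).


Formula: Elongation (%) = ((L_break - L0) / L0) * 100
Step 1: Extension = 461 - 437 = 24 mm
Step 2: Elongation = (24 / 437) * 100
Step 3: Elongation = 0.05492 * 100 = 5.492% ≈ 5.5%

5.5%


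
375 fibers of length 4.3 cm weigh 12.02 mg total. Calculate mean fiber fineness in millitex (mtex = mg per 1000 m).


Formula: fineness (mtex) = mass (mg) / total length (km) = (mass_mg / total_length_m) * 1000
Step 1: Convert fiber length: 4.3 cm = 0.043 m
Step 2: Total fiber length = 375 * 0.043 = 16.125 m
Step 3: Linear density = 12.02 mg / 16.125 m = 0.7454 mg/m
Step 4: fineness = 0.7454 * 1000 = 745.4 mtex

745.4 mtex


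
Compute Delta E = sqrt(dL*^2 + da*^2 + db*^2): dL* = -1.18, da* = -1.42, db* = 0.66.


Formula: Delta E = sqrt(dL*^2 + da*^2 + db*^2)
Step 1: dL*^2 = (-1.18)^2 = 1.3924
Step 2: da*^2 = (-1.42)^2 = 2.0164
Step 3: db*^2 = 0.66^2 = 0.4356
Step 4: Sum = 1.3924 + 2.0164 + 0.4356 = 3.8444
Step 5: Delta E = sqrt(3.8444) = 1.96

1.96 Delta E


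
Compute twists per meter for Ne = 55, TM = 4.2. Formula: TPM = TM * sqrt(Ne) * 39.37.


Formula: TPM = TM * sqrt(Ne) * 39.37
Step 1: sqrt(Ne) = sqrt(55) = 7.4162
Step 2: TM * sqrt(Ne) = 4.2 * 7.4162 = 31.148
Step 3: TPM = 31.148 * 39.37 = 1226 twists/m

1226 twists/m


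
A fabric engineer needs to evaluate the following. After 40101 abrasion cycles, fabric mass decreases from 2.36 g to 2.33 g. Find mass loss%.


Formula: Mass loss% = ((m_before - m_after) / m_before) * 100
Step 1: Mass loss = 2.36 - 2.33 = 0.03 g
Step 2: Ratio = 0.03 / 2.36 = 0.0127119
Step 3: Mass loss% = 0.0127119 * 100 = 1.27119% ≈ 1.27%

1.27%


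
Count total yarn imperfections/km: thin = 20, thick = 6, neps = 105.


Formula: Total = thin places + thick places + neps
Total = 20 + 6 + 105
Total = 131 imperfections/km

131 imperfections/km


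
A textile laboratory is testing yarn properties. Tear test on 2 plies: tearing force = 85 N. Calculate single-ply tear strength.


Formula: Per-ply strength = Total force / Number of plies
Per-ply = 85 N / 2
Per-ply = 42.5 N

42.5 N


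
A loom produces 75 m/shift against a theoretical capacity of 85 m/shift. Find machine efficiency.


Formula: Efficiency% = (Actual output / Theoretical output) * 100
Efficiency% = (75 / 85) * 100
Efficiency% = 0.882353 * 100 = 88.2353% ≈ 88.2%

88.2%


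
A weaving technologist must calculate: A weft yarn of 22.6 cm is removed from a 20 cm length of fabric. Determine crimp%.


Formula: Crimp% = ((L_yarn - L_fabric) / L_fabric) * 100
Step 1: Extension = 22.6 - 20 = 2.6 cm
Step 2: Crimp% = (2.6 / 20) * 100
Step 3: Crimp% = 0.13 * 100 = 13.0%

13.0%


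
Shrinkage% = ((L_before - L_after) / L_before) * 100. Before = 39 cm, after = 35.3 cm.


Formula: Shrinkage% = ((L_before - L_after) / L_before) * 100
Step 1: Shrinkage = 39 - 35.3 = 3.7 cm
Step 2: Shrinkage% = (3.7 / 39) * 100
Step 3: Shrinkage% = 0.094872 * 100 = 9.4872% ≈ 9.5%

9.5%


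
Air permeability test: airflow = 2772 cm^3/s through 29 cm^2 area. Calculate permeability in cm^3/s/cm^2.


Formula: Air Permeability = Airflow / Test Area
AP = 2772 cm^3/s / 29 cm^2
AP = 95.6 cm^3/s/cm^2

95.6 cm^3/s/cm^2


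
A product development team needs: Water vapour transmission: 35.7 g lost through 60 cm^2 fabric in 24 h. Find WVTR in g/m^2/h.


Formula: WVTR = mass_loss / (area * time)
Step 1: Convert area: 60 cm^2 = 0.006 m^2
Step 2: WVTR = 35.7 g / (0.006 m^2 * 24 h)
Step 3: WVTR = 35.7 / 0.144 = 247.9 g/m^2/h

247.9 g/m^2/h


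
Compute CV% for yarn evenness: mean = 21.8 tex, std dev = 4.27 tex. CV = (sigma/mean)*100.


Formula: CV% = (standard deviation / mean) * 100
Step 1: Ratio = 4.27 / 21.8 = 0.195872
Step 2: CV% = 0.195872 * 100 = 19.5872% ≈ 19.6%

19.6%


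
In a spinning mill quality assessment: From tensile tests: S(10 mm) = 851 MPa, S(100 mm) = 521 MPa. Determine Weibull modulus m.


Formula: m = ln(L1/L2) / ln(S2/S1)
Step 1: ln(L1/L2) = ln(10/100) = -2.30259
Step 2: S2/S1 = 521/851 = 0.61222
Step 3: ln(S2/S1) = ln(0.61222) = -0.49066
Step 4: m = -2.30259 / -0.49066 = 4.69

4.69 (Weibull m)


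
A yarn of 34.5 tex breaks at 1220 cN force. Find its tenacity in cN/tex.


Formula: Tenacity = Breaking force / Linear density
Tenacity = 1220 cN / 34.5 tex
Tenacity = 35.36 cN/tex

35.36 cN/tex


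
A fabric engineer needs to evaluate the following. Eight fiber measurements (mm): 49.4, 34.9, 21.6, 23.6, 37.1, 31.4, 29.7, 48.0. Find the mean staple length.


Formula: Mean = sum of lengths / count
Sum = 49.4 + 34.9 + 21.6 + 23.6 + 37.1 + 31.4 + 29.7 + 48.0
Sum = 275.7 mm
Mean = 275.7 / 8 = 34.46 mm

34.46 mm


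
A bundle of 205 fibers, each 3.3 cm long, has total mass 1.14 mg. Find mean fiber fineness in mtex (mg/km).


Formula: fineness (mtex) = mass (mg) / total length (km) = (mass_mg / total_length_m) * 1000
Step 1: Convert fiber length: 3.3 cm = 0.033 m
Step 2: Total fiber length = 205 * 0.033 = 6.765 m
Step 3: Linear density = 1.14 mg / 6.765 m = 0.1685 mg/m
Step 4: fineness = 0.1685 * 1000 = 168.5 mtex

168.5 mtex


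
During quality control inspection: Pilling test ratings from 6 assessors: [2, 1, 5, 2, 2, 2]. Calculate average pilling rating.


Formula: Mean = sum / count
Sum = 2 + 1 + 5 + 2 + 2 + 2 = 14
Mean = 14 / 6 = 2.3

2.3


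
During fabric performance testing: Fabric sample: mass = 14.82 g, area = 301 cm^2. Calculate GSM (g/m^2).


Formula: GSM = mass_g / area_m2
Step 1: Convert area: 301 cm^2 = 301 / 10000 = 0.0301 m^2
Step 2: GSM = 14.82 g / 0.0301 m^2 = 492.4 g/m^2

492.4 g/m^2


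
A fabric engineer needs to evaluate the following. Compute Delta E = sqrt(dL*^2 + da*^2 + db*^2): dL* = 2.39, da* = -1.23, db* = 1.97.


Formula: Delta E = sqrt(dL*^2 + da*^2 + db*^2)
Step 1: dL*^2 = 2.39^2 = 5.7121
Step 2: da*^2 = (-1.23)^2 = 1.5129
Step 3: db*^2 = 1.97^2 = 3.8809
Step 4: Sum = 5.7121 + 1.5129 + 3.8809 = 11.1059
Step 5: Delta E = sqrt(11.1059) = 3.33

3.33 Delta E


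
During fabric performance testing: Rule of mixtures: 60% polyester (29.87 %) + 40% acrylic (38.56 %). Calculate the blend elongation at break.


Formula: Blend property = (fraction_A * property_A) + (fraction_B * property_B)
Step 1: Contribution A = 60/100 * 29.87 % = 17.922 %
Step 2: Contribution B = 40/100 * 38.56 % = 15.424 %
Step 3: Blend elongation at break = 17.922 + 15.424 = 33.346 %

33.346 %


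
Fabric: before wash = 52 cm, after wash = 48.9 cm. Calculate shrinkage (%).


Formula: Shrinkage% = ((L_before - L_after) / L_before) * 100
Step 1: Shrinkage = 52 - 48.9 = 3.1 cm
Step 2: Shrinkage% = (3.1 / 52) * 100
Step 3: Shrinkage% = 0.059615 * 100 = 5.9615% ≈ 6.0%

6.0%


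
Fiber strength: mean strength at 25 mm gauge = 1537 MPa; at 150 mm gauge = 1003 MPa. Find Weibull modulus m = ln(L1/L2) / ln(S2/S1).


Formula: m = ln(L1/L2) / ln(S2/S1)
Step 1: ln(L1/L2) = ln(25/150) = -1.79176
Step 2: S2/S1 = 1003/1537 = 0.65257
Step 3: ln(S2/S1) = ln(0.65257) = -0.42684
Step 4: m = -1.79176 / -0.42684 = 4.20

4.20 (Weibull m)


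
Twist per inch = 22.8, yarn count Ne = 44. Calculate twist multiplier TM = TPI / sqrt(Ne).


Formula: TM = TPI / sqrt(Ne)
Step 1: sqrt(Ne) = sqrt(44) = 6.6332
Step 2: TM = 22.8 / 6.6332 = 3.44

3.44 TM


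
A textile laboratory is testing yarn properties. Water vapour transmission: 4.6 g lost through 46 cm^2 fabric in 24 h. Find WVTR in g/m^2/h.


Formula: WVTR = mass_loss / (area * time)
Step 1: Convert area: 46 cm^2 = 0.0046 m^2
Step 2: WVTR = 4.6 g / (0.0046 m^2 * 24 h)
Step 3: WVTR = 4.6 / 0.1104 = 41.7 g/m^2/h

41.7 g/m^2/h


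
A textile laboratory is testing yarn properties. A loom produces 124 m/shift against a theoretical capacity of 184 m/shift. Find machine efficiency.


Formula: Efficiency% = (Actual output / Theoretical output) * 100
Efficiency% = (124 / 184) * 100
Efficiency% = 0.673913 * 100 = 67.3913% ≈ 67.4%

67.4%


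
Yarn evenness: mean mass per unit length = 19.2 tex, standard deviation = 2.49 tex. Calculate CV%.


Formula: CV% = (standard deviation / mean) * 100
Step 1: Ratio = 2.49 / 19.2 = 0.129688
Step 2: CV% = 0.129688 * 100 = 12.9688% ≈ 13.0%

13.0%


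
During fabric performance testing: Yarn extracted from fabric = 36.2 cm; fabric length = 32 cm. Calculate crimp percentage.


Formula: Crimp% = ((L_yarn - L_fabric) / L_fabric) * 100
Step 1: Extension = 36.2 - 32 = 4.2 cm
Step 2: Crimp% = (4.2 / 32) * 100
Step 3: Crimp% = 0.13125 * 100 = 13.125% ≈ 13.1%

13.1%


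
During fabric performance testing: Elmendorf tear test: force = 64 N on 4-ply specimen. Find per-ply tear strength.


Formula: Per-ply strength = Total force / Number of plies
Per-ply = 64 N / 4
Per-ply = 16 N

16 N


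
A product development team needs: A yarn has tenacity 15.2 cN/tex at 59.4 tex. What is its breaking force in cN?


Formula: Breaking force = Tenacity * Linear density
F = 15.2 cN/tex * 59.4 tex
F = 902.88 cN

902.88 cN


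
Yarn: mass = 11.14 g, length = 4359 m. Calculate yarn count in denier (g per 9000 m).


Formula: den = (mass_g / length_m) * 9000
Substituting: den = (11.14 / 4359) * 9000
Intermediate: 11.14 / 4359 = 0.00255563 g/m
den = 0.00255563 * 9000 = 23.0 denier

23.0 denier


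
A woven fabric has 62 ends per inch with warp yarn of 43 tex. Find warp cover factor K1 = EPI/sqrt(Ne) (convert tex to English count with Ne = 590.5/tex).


Formula: K1 = EPI / sqrt(Ne), with Ne = 590.5 / tex_warp
Step 1: Ne = 590.5 / 43 = 13.733
Step 2: sqrt(Ne) = sqrt(13.733) = 3.7058
Step 3: K1 = 62 / 3.7058 = 16.7

16.7


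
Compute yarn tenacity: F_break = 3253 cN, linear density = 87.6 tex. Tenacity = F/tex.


Formula: Tenacity = Breaking force / Linear density
Tenacity = 3253 cN / 87.6 tex
Tenacity = 37.13 cN/tex

37.13 cN/tex


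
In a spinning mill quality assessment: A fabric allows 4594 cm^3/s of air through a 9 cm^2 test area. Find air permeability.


Formula: Air Permeability = Airflow / Test Area
AP = 4594 cm^3/s / 9 cm^2
AP = 510.4 cm^3/s/cm^2

510.4 cm^3/s/cm^2


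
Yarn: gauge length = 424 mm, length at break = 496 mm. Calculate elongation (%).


Formula: Elongation (%) = ((L_break - L0) / L0) * 100
Step 1: Extension = 496 - 424 = 72 mm
Step 2: Elongation = (72 / 424) * 100
Step 3: Elongation = 0.169811 * 100 = 16.9811% ≈ 17.0%

17.0%


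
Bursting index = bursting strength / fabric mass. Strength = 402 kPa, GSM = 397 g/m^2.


Formula: Bursting Index = Bursting Strength / Fabric GSM
BI = 402 kPa / 397 g/m^2
BI = 1.013 kPa/(g/m^2)

1.013 kPa/(g/m^2)


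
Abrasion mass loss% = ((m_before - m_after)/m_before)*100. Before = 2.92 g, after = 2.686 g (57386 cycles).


Formula: Mass loss% = ((m_before - m_after) / m_before) * 100
Step 1: Mass loss = 2.92 - 2.686 = 0.234 g
Step 2: Ratio = 0.234 / 2.92 = 0.080137
Step 3: Mass loss% = 0.080137 * 100 = 8.0137% ≈ 8.01%

8.01%


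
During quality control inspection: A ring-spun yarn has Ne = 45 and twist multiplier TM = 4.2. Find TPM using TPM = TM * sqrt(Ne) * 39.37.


Formula: TPM = TM * sqrt(Ne) * 39.37
Step 1: sqrt(Ne) = sqrt(45) = 6.7082
Step 2: TM * sqrt(Ne) = 4.2 * 6.7082 = 28.1744
Step 3: TPM = 28.1744 * 39.37 = 1109 twists/m

1109 twists/m


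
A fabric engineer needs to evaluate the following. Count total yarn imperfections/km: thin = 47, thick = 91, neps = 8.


Formula: Total = thin places + thick places + neps
Total = 47 + 91 + 8
Total = 146 imperfections/km

146 imperfections/km


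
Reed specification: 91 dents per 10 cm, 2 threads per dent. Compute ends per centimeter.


Formula: EPC = (dents per 10 cm * ends per dent) / 10
Step 1: Total ends per 10 cm = 91 * 2 = 182
Step 2: EPC = 182 / 10 = 18.2 ends/cm

18.2 ends/cm


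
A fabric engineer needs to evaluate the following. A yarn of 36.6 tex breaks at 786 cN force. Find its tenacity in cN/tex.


Formula: Tenacity = Breaking force / Linear density
Tenacity = 786 cN / 36.6 tex
Tenacity = 21.48 cN/tex

21.48 cN/tex


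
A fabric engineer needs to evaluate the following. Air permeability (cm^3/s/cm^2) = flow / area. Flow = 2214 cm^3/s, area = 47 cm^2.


Formula: Air Permeability = Airflow / Test Area
AP = 2214 cm^3/s / 47 cm^2
AP = 47.1 cm^3/s/cm^2

47.1 cm^3/s/cm^2
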